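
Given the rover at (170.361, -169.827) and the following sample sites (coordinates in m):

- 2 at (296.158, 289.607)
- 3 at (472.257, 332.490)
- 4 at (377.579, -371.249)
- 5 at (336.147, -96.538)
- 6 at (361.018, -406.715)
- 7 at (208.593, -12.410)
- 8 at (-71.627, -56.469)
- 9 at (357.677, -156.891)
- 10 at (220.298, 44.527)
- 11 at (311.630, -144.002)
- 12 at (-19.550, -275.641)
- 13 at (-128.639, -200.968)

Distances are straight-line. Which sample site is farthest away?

3

Distances from (170.361, -169.827):
2: √((125.797)² + (459.434)²) = √(15824.88521 + 211079.60036) = 476.345 m
3: √((301.896)² + (502.317)²) = √(91141.19482 + 252322.36849) = 586.058 m
4: √((207.218)² + (-201.422)²) = √(42939.29952 + 40570.82208) = 288.981 m
5: √((165.786)² + (73.289)²) = √(27484.99780 + 5371.27752) = 181.263 m
6: √((190.657)² + (-236.888)²) = √(36350.09165 + 56115.92454) = 304.082 m
7: √((38.232)² + (157.417)²) = √(1461.68582 + 24780.11189) = 161.993 m
8: √((-241.988)² + (113.358)²) = √(58558.19214 + 12850.03616) = 267.223 m
9: √((187.316)² + (12.936)²) = √(35087.28386 + 167.34010) = 187.762 m
10: √((49.937)² + (214.354)²) = √(2493.70397 + 45947.63732) = 220.094 m
11: √((141.269)² + (25.825)²) = √(19956.93036 + 666.93062) = 143.610 m
12: √((-189.911)² + (-105.814)²) = √(36066.18792 + 11196.60260) = 217.400 m
13: √((-299.000)² + (-31.141)²) = √(89401.00000 + 969.76188) = 300.617 m
Maximum: 3 at 586.058 m.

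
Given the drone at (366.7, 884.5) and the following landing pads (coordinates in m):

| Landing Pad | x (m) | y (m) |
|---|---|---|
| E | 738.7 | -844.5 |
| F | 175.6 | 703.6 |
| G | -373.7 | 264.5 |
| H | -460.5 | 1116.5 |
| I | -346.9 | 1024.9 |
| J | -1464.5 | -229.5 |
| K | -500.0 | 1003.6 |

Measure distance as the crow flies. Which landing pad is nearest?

Distances from (366.7, 884.5):
E: √((372.0)² + (-1729.0)²) = √(138384.000 + 2989441.000) = 1768.6 m
F: √((-191.1)² + (-180.9)²) = √(36519.210 + 32724.810) = 263.1 m
G: √((-740.4)² + (-620.0)²) = √(548192.160 + 384400.000) = 965.7 m
H: √((-827.2)² + (232.0)²) = √(684259.840 + 53824.000) = 859.1 m
I: √((-713.6)² + (140.4)²) = √(509224.960 + 19712.160) = 727.3 m
J: √((-1831.2)² + (-1114.0)²) = √(3353293.440 + 1240996.000) = 2143.4 m
K: √((-866.7)² + (119.1)²) = √(751168.890 + 14184.810) = 874.8 m
Minimum: F at 263.1 m.

F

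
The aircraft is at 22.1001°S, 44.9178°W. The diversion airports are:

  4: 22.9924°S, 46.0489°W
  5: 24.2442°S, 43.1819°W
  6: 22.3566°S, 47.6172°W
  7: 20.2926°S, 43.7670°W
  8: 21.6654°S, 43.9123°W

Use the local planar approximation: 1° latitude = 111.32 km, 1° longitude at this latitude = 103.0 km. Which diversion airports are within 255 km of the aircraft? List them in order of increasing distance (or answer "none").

8, 4, 7

Distances from 22.1001°S, 44.9178°W:
4: 153.1001 km
5: 298.2236 km
6: 279.5005 km
7: 233.5289 km
8: 114.3140 km
Threshold 255 km: 8 (114.3140 km), 4 (153.1001 km), 7 (233.5289 km) are within range.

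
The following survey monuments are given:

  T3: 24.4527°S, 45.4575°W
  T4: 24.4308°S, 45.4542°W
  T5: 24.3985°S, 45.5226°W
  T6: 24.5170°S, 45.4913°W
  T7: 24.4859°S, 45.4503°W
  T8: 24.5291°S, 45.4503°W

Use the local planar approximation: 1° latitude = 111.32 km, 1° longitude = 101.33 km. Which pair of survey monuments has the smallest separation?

T3 and T4

Pairwise distances:
T3–T4: 2.4607 km
T3–T5: 8.9397 km
T3–T6: 7.9351 km
T3–T7: 3.7671 km
T3–T8: 8.5361 km
T4–T5: 7.8081 km
T4–T6: 10.3059 km
T4–T7: 6.1464 km
T4–T8: 10.9499 km
T5–T6: 13.5673 km
T5–T7: 12.1792 km
T5–T8: 16.2800 km
T6–T7: 5.4080 km
T6–T8: 4.3674 km
T7–T8: 4.8090 km
Closest pair: T3–T4 at 2.4607 km.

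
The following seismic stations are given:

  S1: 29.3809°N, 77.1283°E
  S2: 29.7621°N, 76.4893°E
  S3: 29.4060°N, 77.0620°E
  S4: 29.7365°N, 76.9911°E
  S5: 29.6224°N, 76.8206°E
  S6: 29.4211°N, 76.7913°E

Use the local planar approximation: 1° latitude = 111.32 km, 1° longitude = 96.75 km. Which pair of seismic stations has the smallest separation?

Pairwise distances:
S1–S3: 6.9967 km
S4–S5: 20.8193 km
S5–S6: 22.5873 km
S3–S6: 26.2441 km
S1–S6: 32.9104 km
S3–S5: 33.5528 km
S2–S5: 35.6267 km
S3–S4: 37.4253 km
S4–S6: 40.0800 km
S1–S5: 40.1122 km
S1–S4: 41.7517 km
S2–S6: 47.9029 km
S2–S4: 48.6327 km
S2–S3: 68.1288 km
S1–S2: 74.9857 km
Closest pair: S1–S3 at 6.9967 km.

S1 and S3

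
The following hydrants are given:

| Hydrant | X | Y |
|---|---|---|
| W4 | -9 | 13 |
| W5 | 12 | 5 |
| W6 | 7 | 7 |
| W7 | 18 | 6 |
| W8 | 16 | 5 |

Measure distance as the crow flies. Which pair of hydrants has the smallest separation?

Pairwise distances:
W4–W5: 22.5
W4–W6: 17.1
W4–W7: 27.9
W4–W8: 26.2
W5–W6: 5.4
W5–W7: 6.1
W5–W8: 4.0
W6–W7: 11.0
W6–W8: 9.2
W7–W8: 2.2
Closest pair: W7–W8 at 2.2.

W7 and W8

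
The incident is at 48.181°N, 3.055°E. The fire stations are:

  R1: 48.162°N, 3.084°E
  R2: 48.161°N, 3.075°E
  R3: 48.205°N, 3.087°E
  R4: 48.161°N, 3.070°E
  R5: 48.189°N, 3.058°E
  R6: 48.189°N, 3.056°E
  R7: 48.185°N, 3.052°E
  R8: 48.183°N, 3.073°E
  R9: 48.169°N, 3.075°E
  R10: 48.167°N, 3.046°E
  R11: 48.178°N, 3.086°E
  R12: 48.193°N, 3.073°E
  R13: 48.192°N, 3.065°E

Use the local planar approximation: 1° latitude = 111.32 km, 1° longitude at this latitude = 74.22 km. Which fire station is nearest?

Distances from 48.181°N, 3.055°E:
R1: 3.018 km
R2: 2.676 km
R3: 3.575 km
R4: 2.489 km
R5: 0.918 km
R6: 0.894 km
R7: 0.498 km
R8: 1.354 km
R9: 1.997 km
R10: 1.696 km
R11: 2.325 km
R12: 1.889 km
R13: 1.432 km
Minimum: R7 at 0.498 km.

R7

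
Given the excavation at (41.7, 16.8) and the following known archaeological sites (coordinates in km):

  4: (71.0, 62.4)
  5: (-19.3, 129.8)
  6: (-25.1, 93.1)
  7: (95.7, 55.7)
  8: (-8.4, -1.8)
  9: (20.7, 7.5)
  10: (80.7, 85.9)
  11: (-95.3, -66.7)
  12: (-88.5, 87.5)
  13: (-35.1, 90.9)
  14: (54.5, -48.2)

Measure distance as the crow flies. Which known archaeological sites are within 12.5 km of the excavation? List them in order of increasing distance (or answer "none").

Distances from (41.7, 16.8):
4: √((29.3)² + (45.6)²) = √(858.490 + 2079.360) = 54.2 km
5: √((-61.0)² + (113.0)²) = √(3721.000 + 12769.000) = 128.4 km
6: √((-66.8)² + (76.3)²) = √(4462.240 + 5821.690) = 101.4 km
7: √((54.0)² + (38.9)²) = √(2916.000 + 1513.210) = 66.6 km
8: √((-50.1)² + (-18.6)²) = √(2510.010 + 345.960) = 53.4 km
9: √((-21.0)² + (-9.3)²) = √(441.000 + 86.490) = 23.0 km
10: √((39.0)² + (69.1)²) = √(1521.000 + 4774.810) = 79.3 km
11: √((-137.0)² + (-83.5)²) = √(18769.000 + 6972.250) = 160.4 km
12: √((-130.2)² + (70.7)²) = √(16952.040 + 4998.490) = 148.2 km
13: √((-76.8)² + (74.1)²) = √(5898.240 + 5490.810) = 106.7 km
14: √((12.8)² + (-65.0)²) = √(163.840 + 4225.000) = 66.2 km
Threshold 12.5 km: none within range.

none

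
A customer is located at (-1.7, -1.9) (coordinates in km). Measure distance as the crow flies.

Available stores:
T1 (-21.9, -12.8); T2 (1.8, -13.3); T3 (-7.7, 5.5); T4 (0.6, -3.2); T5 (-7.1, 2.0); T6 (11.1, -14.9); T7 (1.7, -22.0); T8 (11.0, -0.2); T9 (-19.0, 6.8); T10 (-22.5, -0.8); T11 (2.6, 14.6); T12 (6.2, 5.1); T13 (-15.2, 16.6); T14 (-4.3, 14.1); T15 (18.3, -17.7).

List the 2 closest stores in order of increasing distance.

T4, T5

Distances from (-1.7, -1.9):
T1: √((-20.2)² + (-10.9)²) = √(408.040 + 118.810) = 23.0 km
T2: √((3.5)² + (-11.4)²) = √(12.250 + 129.960) = 11.9 km
T3: √((-6.0)² + (7.4)²) = √(36.000 + 54.760) = 9.5 km
T4: √((2.3)² + (-1.3)²) = √(5.290 + 1.690) = 2.6 km
T5: √((-5.4)² + (3.9)²) = √(29.160 + 15.210) = 6.7 km
T6: √((12.8)² + (-13.0)²) = √(163.840 + 169.000) = 18.2 km
T7: √((3.4)² + (-20.1)²) = √(11.560 + 404.010) = 20.4 km
T8: √((12.7)² + (1.7)²) = √(161.290 + 2.890) = 12.8 km
T9: √((-17.3)² + (8.7)²) = √(299.290 + 75.690) = 19.4 km
T10: √((-20.8)² + (1.1)²) = √(432.640 + 1.210) = 20.8 km
T11: √((4.3)² + (16.5)²) = √(18.490 + 272.250) = 17.1 km
T12: √((7.9)² + (7.0)²) = √(62.410 + 49.000) = 10.6 km
T13: √((-13.5)² + (18.5)²) = √(182.250 + 342.250) = 22.9 km
T14: √((-2.6)² + (16.0)²) = √(6.760 + 256.000) = 16.2 km
T15: √((20.0)² + (-15.8)²) = √(400.000 + 249.640) = 25.5 km
Sorted: T4 (2.6 km) < T5 (6.7 km) < T3 (9.5 km) < T12 (10.6 km) < …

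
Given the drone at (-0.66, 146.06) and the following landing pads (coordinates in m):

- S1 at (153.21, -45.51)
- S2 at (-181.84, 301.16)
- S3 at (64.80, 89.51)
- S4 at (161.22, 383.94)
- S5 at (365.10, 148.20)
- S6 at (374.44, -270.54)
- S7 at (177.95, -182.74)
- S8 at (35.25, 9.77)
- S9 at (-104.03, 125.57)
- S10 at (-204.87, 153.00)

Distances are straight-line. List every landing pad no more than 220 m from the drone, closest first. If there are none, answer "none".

Distances from (-0.66, 146.06):
S1: √((153.87)² + (-191.57)²) = √(23675.9769 + 36699.0649) = 245.71 m
S2: √((-181.18)² + (155.10)²) = √(32826.1924 + 24056.0100) = 238.50 m
S3: √((65.46)² + (-56.55)²) = √(4285.0116 + 3197.9025) = 86.50 m
S4: √((161.88)² + (237.88)²) = √(26205.1344 + 56586.8944) = 287.74 m
S5: √((365.76)² + (2.14)²) = √(133780.3776 + 4.5796) = 365.77 m
S6: √((375.10)² + (-416.60)²) = √(140700.0100 + 173555.5600) = 560.59 m
S7: √((178.61)² + (-328.80)²) = √(31901.5321 + 108109.4400) = 374.18 m
S8: √((35.91)² + (-136.29)²) = √(1289.5281 + 18574.9641) = 140.94 m
S9: √((-103.37)² + (-20.49)²) = √(10685.3569 + 419.8401) = 105.38 m
S10: √((-204.21)² + (6.94)²) = √(41701.7241 + 48.1636) = 204.33 m
Threshold 220 m: S3 (86.50 m), S9 (105.38 m), S8 (140.94 m), S10 (204.33 m) are within range.

S3, S9, S8, S10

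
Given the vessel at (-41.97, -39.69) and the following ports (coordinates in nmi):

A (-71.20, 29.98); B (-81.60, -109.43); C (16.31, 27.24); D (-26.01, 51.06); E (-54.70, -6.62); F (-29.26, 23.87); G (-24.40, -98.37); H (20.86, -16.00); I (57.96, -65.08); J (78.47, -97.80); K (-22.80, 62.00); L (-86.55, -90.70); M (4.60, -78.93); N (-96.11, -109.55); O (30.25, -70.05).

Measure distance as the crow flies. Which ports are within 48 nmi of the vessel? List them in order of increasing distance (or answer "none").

E

Distances from (-41.97, -39.69):
A: 75.55 nmi
B: 80.21 nmi
C: 88.75 nmi
D: 92.14 nmi
E: 35.44 nmi
F: 64.82 nmi
G: 61.25 nmi
H: 67.15 nmi
I: 103.11 nmi
J: 133.73 nmi
K: 103.48 nmi
L: 67.75 nmi
M: 60.90 nmi
N: 88.38 nmi
O: 78.34 nmi
Threshold 48 nmi: E (35.44 nmi) is within range.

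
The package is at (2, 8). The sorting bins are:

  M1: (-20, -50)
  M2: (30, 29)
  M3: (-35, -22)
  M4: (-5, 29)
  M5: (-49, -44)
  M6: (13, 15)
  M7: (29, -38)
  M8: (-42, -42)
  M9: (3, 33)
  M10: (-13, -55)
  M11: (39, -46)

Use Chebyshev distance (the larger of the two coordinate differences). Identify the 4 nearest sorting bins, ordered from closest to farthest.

Distances from (2, 8):
M1: 58
M2: 28
M3: 37
M4: 21
M5: 52
M6: 11
M7: 46
M8: 50
M9: 25
M10: 63
M11: 54
Sorted: M6 (11) < M4 (21) < M9 (25) < M2 (28) < M3 (37) < M7 (46) < …

M6, M4, M9, M2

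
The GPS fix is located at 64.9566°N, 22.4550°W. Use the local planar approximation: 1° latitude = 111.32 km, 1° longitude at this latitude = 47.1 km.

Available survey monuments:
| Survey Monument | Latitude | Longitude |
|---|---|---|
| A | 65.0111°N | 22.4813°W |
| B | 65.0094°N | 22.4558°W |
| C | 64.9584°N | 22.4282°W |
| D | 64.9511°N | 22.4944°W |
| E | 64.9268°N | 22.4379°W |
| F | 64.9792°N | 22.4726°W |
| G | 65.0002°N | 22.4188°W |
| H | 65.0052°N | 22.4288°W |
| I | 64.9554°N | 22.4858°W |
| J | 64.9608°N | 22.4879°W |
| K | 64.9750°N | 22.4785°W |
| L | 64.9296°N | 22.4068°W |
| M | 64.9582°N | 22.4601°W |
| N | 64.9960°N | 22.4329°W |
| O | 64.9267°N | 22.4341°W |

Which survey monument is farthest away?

A

Distances from 64.9566°N, 22.4550°W:
A: √((0.0545·111.32)² + (-0.0263·47.1)²) = √(36.807761 + 1.534452) = 6.1921 km
B: √((0.0528·111.32)² + (-0.0008·47.1)²) = √(34.547310 + 0.001420) = 5.8778 km
C: √((0.0018·111.32)² + (0.0268·47.1)²) = √(0.040151 + 1.593351) = 1.2781 km
D: √((-0.0055·111.32)² + (-0.0394·47.1)²) = √(0.374862 + 3.443771) = 1.9541 km
E: √((-0.0298·111.32)² + (0.0171·47.1)²) = √(11.004718 + 0.648685) = 3.4137 km
F: √((0.0226·111.32)² + (-0.0176·47.1)²) = √(6.329411 + 0.687175) = 2.6489 km
G: √((0.0436·111.32)² + (0.0362·47.1)²) = √(23.556967 + 2.907093) = 5.1443 km
H: √((0.0486·111.32)² + (0.0262·47.1)²) = √(29.269745 + 1.522805) = 5.5491 km
I: √((-0.0012·111.32)² + (-0.0308·47.1)²) = √(0.017845 + 2.104472) = 1.4568 km
J: √((0.0042·111.32)² + (-0.0329·47.1)²) = √(0.218597 + 2.401229) = 1.6186 km
K: √((0.0184·111.32)² + (-0.0235·47.1)²) = √(4.195484 + 1.225117) = 2.3282 km
L: √((-0.0270·111.32)² + (0.0482·47.1)²) = √(9.033872 + 5.153899) = 3.7667 km
M: √((0.0016·111.32)² + (-0.0051·47.1)²) = √(0.031724 + 0.057701) = 0.2990 km
N: √((0.0394·111.32)² + (0.0221·47.1)²) = √(19.237066 + 1.083494) = 4.5078 km
O: √((-0.0299·111.32)² + (0.0209·47.1)²) = √(11.078699 + 0.969024) = 3.4710 km
Maximum: A at 6.1921 km.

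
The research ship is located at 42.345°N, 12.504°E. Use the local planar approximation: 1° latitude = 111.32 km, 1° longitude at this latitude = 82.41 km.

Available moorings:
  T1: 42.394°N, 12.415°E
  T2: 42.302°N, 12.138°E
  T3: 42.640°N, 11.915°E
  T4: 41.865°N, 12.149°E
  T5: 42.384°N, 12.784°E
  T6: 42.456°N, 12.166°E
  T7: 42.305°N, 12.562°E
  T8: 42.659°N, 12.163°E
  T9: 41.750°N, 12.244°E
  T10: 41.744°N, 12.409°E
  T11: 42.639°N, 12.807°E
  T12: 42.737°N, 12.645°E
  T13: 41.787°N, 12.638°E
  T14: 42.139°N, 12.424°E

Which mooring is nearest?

Distances from 42.345°N, 12.504°E:
T1: 9.140 km
T2: 30.540 km
T3: 58.605 km
T4: 60.918 km
T5: 23.480 km
T6: 30.472 km
T7: 6.533 km
T8: 44.850 km
T9: 69.615 km
T10: 67.360 km
T11: 41.166 km
T12: 45.158 km
T13: 63.091 km
T14: 23.861 km
Minimum: T7 at 6.533 km.

T7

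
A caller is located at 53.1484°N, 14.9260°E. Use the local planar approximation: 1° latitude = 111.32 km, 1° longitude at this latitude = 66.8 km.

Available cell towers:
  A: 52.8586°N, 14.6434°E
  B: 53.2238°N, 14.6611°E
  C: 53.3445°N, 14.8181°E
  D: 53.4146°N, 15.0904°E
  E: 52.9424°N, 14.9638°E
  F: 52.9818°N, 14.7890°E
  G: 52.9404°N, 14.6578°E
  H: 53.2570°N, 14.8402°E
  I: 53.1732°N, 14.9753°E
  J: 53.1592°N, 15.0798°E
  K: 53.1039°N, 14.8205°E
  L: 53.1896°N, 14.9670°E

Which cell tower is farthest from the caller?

A

Distances from 53.1484°N, 14.9260°E:
A: √((-0.2898·111.32)² + (-0.2826·66.8)²) = √(1040.742183 + 356.366802) = 37.3779 km
B: √((0.0754·111.32)² + (-0.2649·66.8)²) = √(70.451312 + 313.124350) = 19.5851 km
C: √((0.1961·111.32)² + (-0.1079·66.8)²) = √(476.542438 + 51.951228) = 22.9890 km
D: √((0.2662·111.32)² + (0.1644·66.8)²) = √(878.137447 + 120.602567) = 31.6028 km
E: √((-0.2060·111.32)² + (0.0378·66.8)²) = √(525.872955 + 6.375827) = 23.0705 km
F: √((-0.1666·111.32)² + (-0.1370·66.8)²) = √(343.950852 + 83.751783) = 20.6810 km
G: √((-0.2080·111.32)² + (-0.2682·66.8)²) = √(536.133649 + 320.974456) = 29.2764 km
H: √((0.1086·111.32)² + (-0.0858·66.8)²) = √(146.152432 + 32.849404) = 13.3792 km
I: √((0.0248·111.32)² + (0.0493·66.8)²) = √(7.621663 + 10.845430) = 4.2973 km
J: √((0.0108·111.32)² + (0.1538·66.8)²) = √(1.445419 + 105.551788) = 10.3439 km
K: √((-0.0445·111.32)² + (-0.1055·66.8)²) = √(24.539540 + 49.665847) = 8.6143 km
L: √((0.0412·111.32)² + (0.0410·66.8)²) = √(21.034918 + 7.501025) = 5.3419 km
Maximum: A at 37.3779 km.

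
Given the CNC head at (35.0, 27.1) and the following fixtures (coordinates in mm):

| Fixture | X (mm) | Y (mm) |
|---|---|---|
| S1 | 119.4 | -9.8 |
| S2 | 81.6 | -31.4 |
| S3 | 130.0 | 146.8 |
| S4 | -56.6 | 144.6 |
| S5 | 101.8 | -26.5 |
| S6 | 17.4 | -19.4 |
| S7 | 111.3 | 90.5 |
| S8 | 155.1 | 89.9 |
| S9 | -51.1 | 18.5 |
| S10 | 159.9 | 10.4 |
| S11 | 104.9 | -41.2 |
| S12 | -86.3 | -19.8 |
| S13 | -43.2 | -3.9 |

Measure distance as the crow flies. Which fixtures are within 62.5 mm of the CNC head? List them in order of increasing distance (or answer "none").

S6

Distances from (35.0, 27.1):
S1: 92.1 mm
S2: 74.8 mm
S3: 152.8 mm
S4: 149.0 mm
S5: 85.6 mm
S6: 49.7 mm
S7: 99.2 mm
S8: 135.5 mm
S9: 86.5 mm
S10: 126.0 mm
S11: 97.7 mm
S12: 130.1 mm
S13: 84.1 mm
Threshold 62.5 mm: S6 (49.7 mm) is within range.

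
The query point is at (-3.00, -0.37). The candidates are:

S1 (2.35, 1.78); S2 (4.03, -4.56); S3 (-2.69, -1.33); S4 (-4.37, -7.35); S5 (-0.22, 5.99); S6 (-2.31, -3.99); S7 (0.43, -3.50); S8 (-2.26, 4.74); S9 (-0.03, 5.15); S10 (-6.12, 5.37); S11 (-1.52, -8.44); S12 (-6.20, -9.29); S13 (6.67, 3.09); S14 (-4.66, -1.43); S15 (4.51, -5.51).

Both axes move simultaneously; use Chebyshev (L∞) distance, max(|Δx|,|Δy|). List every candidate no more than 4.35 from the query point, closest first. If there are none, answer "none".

S3, S14, S7, S6

Distances from (-3.00, -0.37):
S1: 5.35
S2: 7.03
S3: 0.96
S4: 6.98
S5: 6.36
S6: 3.62
S7: 3.43
S8: 5.11
S9: 5.52
S10: 5.74
S11: 8.07
S12: 8.92
S13: 9.67
S14: 1.66
S15: 7.51
Threshold 4.35: S3 (0.96), S14 (1.66), S7 (3.43), S6 (3.62) are within range.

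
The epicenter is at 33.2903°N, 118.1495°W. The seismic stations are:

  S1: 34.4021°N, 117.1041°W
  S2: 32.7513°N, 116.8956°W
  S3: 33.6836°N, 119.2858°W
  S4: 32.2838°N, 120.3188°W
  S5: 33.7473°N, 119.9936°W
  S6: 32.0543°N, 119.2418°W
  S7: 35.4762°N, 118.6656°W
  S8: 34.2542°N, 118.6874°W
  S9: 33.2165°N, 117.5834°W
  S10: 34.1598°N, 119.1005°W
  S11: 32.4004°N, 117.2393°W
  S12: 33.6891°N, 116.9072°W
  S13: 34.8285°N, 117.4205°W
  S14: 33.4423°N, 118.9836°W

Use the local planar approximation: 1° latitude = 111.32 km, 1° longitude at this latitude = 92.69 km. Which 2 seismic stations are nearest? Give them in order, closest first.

S9, S14

Distances from 33.2903°N, 118.1495°W:
S1: 157.1851 km
S2: 130.7983 km
S3: 114.0612 km
S4: 230.1823 km
S5: 178.3396 km
S6: 170.8275 km
S7: 247.9920 km
S8: 118.3190 km
S9: 53.1111 km
S10: 130.9158 km
S11: 130.1204 km
S12: 123.4103 km
S13: 184.0825 km
S14: 79.1427 km
Sorted: S9 (53.1111 km) < S14 (79.1427 km) < S3 (114.0612 km) < S8 (118.3190 km) < …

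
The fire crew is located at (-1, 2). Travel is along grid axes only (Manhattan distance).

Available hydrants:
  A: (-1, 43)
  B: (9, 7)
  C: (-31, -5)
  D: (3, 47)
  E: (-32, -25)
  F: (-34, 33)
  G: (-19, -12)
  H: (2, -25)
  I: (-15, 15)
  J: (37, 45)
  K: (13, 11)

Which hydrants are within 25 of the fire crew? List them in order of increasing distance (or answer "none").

Distances from (-1, 2):
A: 41
B: 15
C: 37
D: 49
E: 58
F: 64
G: 32
H: 30
I: 27
J: 81
K: 23
Threshold 25: B (15), K (23) are within range.

B, K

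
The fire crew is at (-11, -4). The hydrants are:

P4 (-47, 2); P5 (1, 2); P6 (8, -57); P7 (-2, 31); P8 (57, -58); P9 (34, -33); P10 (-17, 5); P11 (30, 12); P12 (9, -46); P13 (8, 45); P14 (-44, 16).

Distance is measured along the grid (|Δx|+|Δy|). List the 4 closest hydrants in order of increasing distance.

P10, P5, P4, P7

Distances from (-11, -4):
P4: |-36| + |6| = 36 + 6 = 42
P5: |12| + |6| = 12 + 6 = 18
P6: |19| + |-53| = 19 + 53 = 72
P7: |9| + |35| = 9 + 35 = 44
P8: |68| + |-54| = 68 + 54 = 122
P9: |45| + |-29| = 45 + 29 = 74
P10: |-6| + |9| = 6 + 9 = 15
P11: |41| + |16| = 41 + 16 = 57
P12: |20| + |-42| = 20 + 42 = 62
P13: |19| + |49| = 19 + 49 = 68
P14: |-33| + |20| = 33 + 20 = 53
Sorted: P10 (15) < P5 (18) < P4 (42) < P7 (44) < P14 (53) < P11 (57) < …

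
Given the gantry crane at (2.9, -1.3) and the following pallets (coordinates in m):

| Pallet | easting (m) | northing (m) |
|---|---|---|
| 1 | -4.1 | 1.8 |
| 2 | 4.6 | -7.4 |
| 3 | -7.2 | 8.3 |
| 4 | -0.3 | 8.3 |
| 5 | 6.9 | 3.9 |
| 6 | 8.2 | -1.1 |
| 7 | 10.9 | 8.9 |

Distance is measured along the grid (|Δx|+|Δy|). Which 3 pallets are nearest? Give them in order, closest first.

6, 2, 5

Distances from (2.9, -1.3):
1: |-7.0| + |3.1| = 7.0 + 3.1 = 10.1 m
2: |1.7| + |-6.1| = 1.7 + 6.1 = 7.8 m
3: |-10.1| + |9.6| = 10.1 + 9.6 = 19.7 m
4: |-3.2| + |9.6| = 3.2 + 9.6 = 12.8 m
5: |4.0| + |5.2| = 4.0 + 5.2 = 9.2 m
6: |5.3| + |0.2| = 5.3 + 0.2 = 5.5 m
7: |8.0| + |10.2| = 8.0 + 10.2 = 18.2 m
Sorted: 6 (5.5 m) < 2 (7.8 m) < 5 (9.2 m) < 1 (10.1 m) < 4 (12.8 m) < …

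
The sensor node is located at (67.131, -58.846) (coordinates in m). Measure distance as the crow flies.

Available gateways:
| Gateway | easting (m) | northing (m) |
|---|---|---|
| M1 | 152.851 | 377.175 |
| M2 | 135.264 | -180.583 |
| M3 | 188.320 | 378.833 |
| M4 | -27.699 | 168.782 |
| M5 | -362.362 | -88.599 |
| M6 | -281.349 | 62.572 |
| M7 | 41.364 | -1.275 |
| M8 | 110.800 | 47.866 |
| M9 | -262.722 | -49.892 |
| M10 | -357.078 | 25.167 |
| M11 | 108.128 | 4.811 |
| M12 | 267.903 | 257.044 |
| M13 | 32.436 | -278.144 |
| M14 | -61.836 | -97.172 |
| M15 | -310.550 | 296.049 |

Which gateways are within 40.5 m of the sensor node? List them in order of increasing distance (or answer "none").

none

Distances from (67.131, -58.846):
M1: √((85.720)² + (436.021)²) = √(7347.91840 + 190114.31244) = 444.367 m
M2: √((68.133)² + (-121.737)²) = √(4642.10569 + 14819.89717) = 139.506 m
M3: √((121.189)² + (437.679)²) = √(14686.77372 + 191562.90704) = 454.147 m
M4: √((-94.830)² + (227.628)²) = √(8992.72890 + 51814.50638) = 246.591 m
M5: √((-429.493)² + (-29.753)²) = √(184464.23705 + 885.24101) = 430.522 m
M6: √((-348.480)² + (121.418)²) = √(121438.31040 + 14742.33072) = 369.027 m
M7: √((-25.767)² + (57.571)²) = √(663.93829 + 3314.42004) = 63.074 m
M8: √((43.669)² + (106.712)²) = √(1906.98156 + 11387.45094) = 115.301 m
M9: √((-329.853)² + (8.954)²) = √(108803.00161 + 80.17412) = 329.975 m
M10: √((-424.209)² + (84.013)²) = √(179953.27568 + 7058.18417) = 432.448 m
M11: √((40.997)² + (63.657)²) = √(1680.75401 + 4052.21365) = 75.716 m
M12: √((200.772)² + (315.890)²) = √(40309.39598 + 99786.49210) = 374.294 m
M13: √((-34.695)² + (-219.298)²) = √(1203.74302 + 48091.61280) = 222.026 m
M14: √((-128.967)² + (-38.326)²) = √(16632.48709 + 1468.88228) = 134.541 m
M15: √((-377.681)² + (354.895)²) = √(142642.93776 + 125950.46102) = 518.260 m
Threshold 40.5 m: none within range.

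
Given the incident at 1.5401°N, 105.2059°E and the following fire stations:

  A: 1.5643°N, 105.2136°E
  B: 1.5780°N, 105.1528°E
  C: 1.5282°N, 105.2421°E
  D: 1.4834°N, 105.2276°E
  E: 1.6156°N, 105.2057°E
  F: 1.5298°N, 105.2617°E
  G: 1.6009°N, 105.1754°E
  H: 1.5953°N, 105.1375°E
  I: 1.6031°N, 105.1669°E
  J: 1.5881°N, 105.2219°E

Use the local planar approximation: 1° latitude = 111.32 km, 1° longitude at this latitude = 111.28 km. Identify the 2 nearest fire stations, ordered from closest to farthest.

Distances from 1.5401°N, 105.2059°E:
A: √((0.0242·111.32)² + (0.0077·111.28)²) = √(7.257334 + 0.734202) = 2.8269 km
B: √((0.0379·111.32)² + (-0.0531·111.28)²) = √(17.800197 + 34.915903) = 7.2606 km
C: √((-0.0119·111.32)² + (0.0362·111.28)²) = √(1.754851 + 16.227491) = 4.2406 km
D: √((-0.0567·111.32)² + (0.0217·111.28)²) = √(39.839375 + 5.831143) = 6.7580 km
E: √((0.0755·111.32)² + (-0.0002·111.28)²) = √(70.638310 + 0.000495) = 8.4047 km
F: √((-0.0103·111.32)² + (0.0558·111.28)²) = √(1.314682 + 38.556946) = 6.3144 km
G: √((0.0608·111.32)² + (-0.0305·111.28)²) = √(45.809289 + 11.519508) = 7.5716 km
H: √((0.0552·111.32)² + (-0.0684·111.28)²) = √(37.759354 + 57.935724) = 9.7824 km
I: √((0.0630·111.32)² + (-0.0390·111.28)²) = √(49.184413 + 18.834906) = 8.2474 km
J: √((0.0480·111.32)² + (0.0160·111.28)²) = √(28.551496 + 3.170109) = 5.6322 km
Sorted: A (2.8269 km) < C (4.2406 km) < J (5.6322 km) < F (6.3144 km) < …

A, C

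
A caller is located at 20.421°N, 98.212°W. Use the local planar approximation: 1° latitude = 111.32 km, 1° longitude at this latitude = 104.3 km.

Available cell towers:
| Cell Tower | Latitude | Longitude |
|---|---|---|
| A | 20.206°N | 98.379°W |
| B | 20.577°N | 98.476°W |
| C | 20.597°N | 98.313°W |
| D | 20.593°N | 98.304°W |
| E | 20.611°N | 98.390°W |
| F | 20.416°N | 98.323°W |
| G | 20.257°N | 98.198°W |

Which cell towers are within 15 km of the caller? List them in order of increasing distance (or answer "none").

F

Distances from 20.421°N, 98.212°W:
A: 29.601 km
B: 32.554 km
C: 22.245 km
D: 21.417 km
E: 28.143 km
F: 11.591 km
G: 18.315 km
Threshold 15 km: F (11.591 km) is within range.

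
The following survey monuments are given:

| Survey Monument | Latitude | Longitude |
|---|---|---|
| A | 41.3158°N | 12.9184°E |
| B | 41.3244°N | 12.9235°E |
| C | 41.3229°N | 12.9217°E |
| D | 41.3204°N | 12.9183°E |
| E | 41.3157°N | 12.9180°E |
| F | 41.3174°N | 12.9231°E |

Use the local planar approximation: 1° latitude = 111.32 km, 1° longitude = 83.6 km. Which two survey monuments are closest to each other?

A and E

Pairwise distances:
A–E: √((-0.0001·111.32)² + (-0.0004·83.6)²) = √(0.000124 + 0.001118) = 0.0352 km
B–C: √((-0.0015·111.32)² + (-0.0018·83.6)²) = √(0.027882 + 0.022644) = 0.2248 km
C–D: √((-0.0025·111.32)² + (-0.0034·83.6)²) = √(0.077451 + 0.080792) = 0.3978 km
A–F: √((0.0016·111.32)² + (0.0047·83.6)²) = √(0.031724 + 0.154386) = 0.4314 km
E–F: √((0.0017·111.32)² + (0.0051·83.6)²) = √(0.035813 + 0.181783) = 0.4665 km
A–D: √((0.0046·111.32)² + (-0.0001·83.6)²) = √(0.262218 + 0.000070) = 0.5121 km
D–F: √((-0.0030·111.32)² + (0.0048·83.6)²) = √(0.111529 + 0.161026) = 0.5221 km
D–E: √((-0.0047·111.32)² + (-0.0003·83.6)²) = √(0.273742 + 0.000629) = 0.5238 km
B–D: √((-0.0040·111.32)² + (-0.0052·83.6)²) = √(0.198274 + 0.188981) = 0.6223 km
C–F: √((-0.0055·111.32)² + (0.0014·83.6)²) = √(0.374862 + 0.013698) = 0.6233 km
B–F: √((-0.0070·111.32)² + (-0.0004·83.6)²) = √(0.607215 + 0.001118) = 0.7800 km
A–C: √((0.0071·111.32)² + (0.0033·83.6)²) = √(0.624688 + 0.076110) = 0.8371 km
C–E: √((-0.0072·111.32)² + (-0.0037·83.6)²) = √(0.642409 + 0.095679) = 0.8591 km
A–B: √((0.0086·111.32)² + (0.0051·83.6)²) = √(0.916523 + 0.181783) = 1.0480 km
B–E: √((-0.0087·111.32)² + (-0.0055·83.6)²) = √(0.937961 + 0.211416) = 1.0721 km
Closest pair: A–E at 0.0352 km.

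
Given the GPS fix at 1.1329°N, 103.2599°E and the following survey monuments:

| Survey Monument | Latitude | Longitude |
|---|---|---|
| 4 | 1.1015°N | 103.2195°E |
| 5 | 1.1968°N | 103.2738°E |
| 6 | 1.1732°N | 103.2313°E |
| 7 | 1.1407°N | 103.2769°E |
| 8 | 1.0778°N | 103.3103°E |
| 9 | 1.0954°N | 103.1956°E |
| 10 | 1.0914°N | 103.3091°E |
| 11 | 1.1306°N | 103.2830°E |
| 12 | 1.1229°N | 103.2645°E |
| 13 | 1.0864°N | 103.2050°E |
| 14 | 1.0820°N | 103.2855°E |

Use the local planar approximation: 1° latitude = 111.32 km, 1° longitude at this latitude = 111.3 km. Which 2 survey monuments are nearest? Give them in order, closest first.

Distances from 1.1329°N, 103.2599°E:
4: √((-0.0314·111.32)² + (-0.0404·111.3)²) = √(12.218157 + 20.218692) = 5.6953 km
5: √((0.0639·111.32)² + (0.0139·111.3)²) = √(50.599720 + 2.393426) = 7.2796 km
6: √((0.0403·111.32)² + (-0.0286·111.3)²) = √(20.125955 + 10.132635) = 5.5008 km
7: √((0.0078·111.32)² + (0.0170·111.3)²) = √(0.753938 + 3.580042) = 2.0818 km
8: √((-0.0551·111.32)² + (0.0504·111.3)²) = √(37.622668 + 31.466715) = 8.3120 km
9: √((-0.0375·111.32)² + (-0.0643·111.3)²) = √(17.426450 + 51.216780) = 8.2851 km
10: √((-0.0415·111.32)² + (0.0492·111.3)²) = √(21.342367 + 29.986138) = 7.1644 km
11: √((-0.0023·111.32)² + (0.0231·111.3)²) = √(0.065554 + 6.610195) = 2.5837 km
12: √((-0.0100·111.32)² + (0.0046·111.3)²) = √(1.239214 + 0.262124) = 1.2253 km
13: √((-0.0465·111.32)² + (-0.0549·111.3)²) = √(26.794910 + 37.336622) = 8.0082 km
14: √((-0.0509·111.32)² + (0.0256·111.3)²) = √(32.105686 + 8.118397) = 6.3422 km
Sorted: 12 (1.2253 km) < 7 (2.0818 km) < 11 (2.5837 km) < 6 (5.5008 km) < …

12, 7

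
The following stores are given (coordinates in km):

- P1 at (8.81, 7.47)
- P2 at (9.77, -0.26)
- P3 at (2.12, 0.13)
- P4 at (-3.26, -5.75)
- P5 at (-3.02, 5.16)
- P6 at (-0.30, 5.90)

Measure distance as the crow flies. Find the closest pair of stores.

Pairwise distances:
P1–P2: 7.79 km
P1–P3: 9.93 km
P1–P4: 17.90 km
P1–P5: 12.05 km
P1–P6: 9.24 km
P2–P3: 7.66 km
P2–P4: 14.14 km
P2–P5: 13.89 km
P2–P6: 11.80 km
P3–P4: 7.97 km
P3–P5: 7.19 km
P3–P6: 6.26 km
P4–P5: 10.91 km
P4–P6: 12.02 km
P5–P6: 2.82 km
Closest pair: P5–P6 at 2.82 km.

P5 and P6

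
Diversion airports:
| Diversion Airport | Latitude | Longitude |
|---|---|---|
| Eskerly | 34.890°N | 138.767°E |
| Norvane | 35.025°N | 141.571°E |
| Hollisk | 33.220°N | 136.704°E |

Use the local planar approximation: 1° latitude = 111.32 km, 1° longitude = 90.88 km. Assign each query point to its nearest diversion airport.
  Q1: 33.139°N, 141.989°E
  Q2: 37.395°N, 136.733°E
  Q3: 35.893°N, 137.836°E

Q1 at 33.139°N, 141.989°E:
  Eskerly: √((1.751·111.32)² + (-3.222·90.88)²) = √(37994.32099 + 85740.83505) = 351.760 km
  Norvane: √((1.886·111.32)² + (-0.418·90.88)²) = √(44078.80095 + 1443.07599) = 213.359 km
  Hollisk: √((0.081·111.32)² + (-5.285·90.88)²) = √(81.30485 + 230688.85848) = 480.385 km
  → nearest: Norvane (213.359 km)
Q2 at 37.395°N, 136.733°E:
  Eskerly: √((-2.505·111.32)² + (2.034·90.88)²) = √(77761.00336 + 34169.49292) = 334.560 km
  Norvane: √((-2.370·111.32)² + (4.838·90.88)²) = √(69605.42465 + 193316.25124) = 512.759 km
  Hollisk: √((-4.175·111.32)² + (-0.029·90.88)²) = √(216002.78712 + 6.94597) = 464.768 km
  → nearest: Eskerly (334.560 km)
Q3 at 35.893°N, 137.836°E:
  Eskerly: √((-1.003·111.32)² + (0.931·90.88)²) = √(12466.60678 + 7158.73026) = 140.090 km
  Norvane: √((-0.868·111.32)² + (3.735·90.88)²) = √(9336.53750 + 115217.34119) = 352.922 km
  Hollisk: √((-2.673·111.32)² + (-1.132·90.88)²) = √(88540.97761 + 10583.50430) = 314.840 km
  → nearest: Eskerly (140.090 km)

Q1→Norvane; Q2→Eskerly; Q3→Eskerly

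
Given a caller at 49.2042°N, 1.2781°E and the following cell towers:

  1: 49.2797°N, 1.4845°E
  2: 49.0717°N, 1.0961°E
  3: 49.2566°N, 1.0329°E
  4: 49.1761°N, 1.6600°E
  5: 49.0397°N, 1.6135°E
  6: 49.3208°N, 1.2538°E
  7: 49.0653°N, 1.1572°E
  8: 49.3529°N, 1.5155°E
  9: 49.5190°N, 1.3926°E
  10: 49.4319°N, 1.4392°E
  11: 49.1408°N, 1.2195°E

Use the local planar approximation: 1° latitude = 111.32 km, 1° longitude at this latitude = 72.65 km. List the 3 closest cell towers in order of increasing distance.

11, 6, 1

Distances from 49.2042°N, 1.2781°E:
1: 17.1897 km
2: 19.8088 km
3: 18.7445 km
4: 27.9208 km
5: 30.4807 km
6: 13.0994 km
7: 17.7829 km
8: 23.9055 km
9: 36.0173 km
10: 27.9192 km
11: 8.2423 km
Sorted: 11 (8.2423 km) < 6 (13.0994 km) < 1 (17.1897 km) < 7 (17.7829 km) < 3 (18.7445 km) < …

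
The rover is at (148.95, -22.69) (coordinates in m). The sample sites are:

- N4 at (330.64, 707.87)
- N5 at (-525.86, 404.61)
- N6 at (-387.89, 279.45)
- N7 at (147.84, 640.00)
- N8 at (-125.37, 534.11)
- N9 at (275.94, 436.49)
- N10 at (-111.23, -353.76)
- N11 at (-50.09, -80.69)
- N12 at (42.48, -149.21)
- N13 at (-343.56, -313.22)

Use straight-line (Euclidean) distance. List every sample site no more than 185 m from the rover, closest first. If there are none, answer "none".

Distances from (148.95, -22.69):
N4: 752.81 m
N5: 798.72 m
N6: 616.02 m
N7: 662.69 m
N8: 620.71 m
N9: 476.42 m
N10: 421.07 m
N11: 207.32 m
N12: 165.36 m
N13: 571.82 m
Threshold 185 m: N12 (165.36 m) is within range.

N12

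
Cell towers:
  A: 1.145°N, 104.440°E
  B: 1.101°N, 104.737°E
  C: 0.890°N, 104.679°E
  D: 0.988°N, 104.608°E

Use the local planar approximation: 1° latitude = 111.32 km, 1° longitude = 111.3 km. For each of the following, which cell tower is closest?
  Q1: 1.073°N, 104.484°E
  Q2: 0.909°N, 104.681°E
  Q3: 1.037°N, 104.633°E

Q1→A; Q2→C; Q3→D

Q1 at 1.073°N, 104.484°E:
  A: √((0.072·111.32)² + (-0.044·111.3)²) = √(64.24087 + 23.98257) = 9.393 km
  B: √((0.028·111.32)² + (0.253·111.3)²) = √(9.71544 + 792.92365) = 28.331 km
  C: √((-0.183·111.32)² + (0.195·111.3)²) = √(415.00046 + 471.04191) = 29.766 km
  D: √((-0.085·111.32)² + (0.124·111.3)²) = √(89.53323 + 190.47312) = 16.733 km
  → nearest: A (9.393 km)
Q2 at 0.909°N, 104.681°E:
  A: √((0.236·111.32)² + (-0.241·111.3)²) = √(690.19276 + 719.48942) = 37.546 km
  B: √((0.192·111.32)² + (0.056·111.3)²) = √(456.82394 + 38.84780) = 22.264 km
  C: √((-0.019·111.32)² + (-0.002·111.3)²) = √(4.47356 + 0.04955) = 2.127 km
  D: √((0.079·111.32)² + (-0.073·111.3)²) = √(77.33936 + 66.01400) = 11.973 km
  → nearest: C (2.127 km)
Q3 at 1.037°N, 104.633°E:
  A: √((0.108·111.32)² + (-0.193·111.3)²) = √(144.54195 + 461.42906) = 24.616 km
  B: √((0.064·111.32)² + (0.104·111.3)²) = √(50.75822 + 133.98526) = 13.592 km
  C: √((-0.147·111.32)² + (0.046·111.3)²) = √(267.78181 + 26.21235) = 17.146 km
  D: √((-0.049·111.32)² + (-0.025·111.3)²) = √(29.75353 + 7.74231) = 6.123 km
  → nearest: D (6.123 km)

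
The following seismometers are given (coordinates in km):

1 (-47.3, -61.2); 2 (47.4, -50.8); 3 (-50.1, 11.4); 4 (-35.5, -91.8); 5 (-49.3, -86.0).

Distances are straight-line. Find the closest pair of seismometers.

4 and 5

Pairwise distances:
4–5: √((-13.8)² + (5.8)²) = √(190.440 + 33.640) = 15.0 km
1–5: √((-2.0)² + (-24.8)²) = √(4.000 + 615.040) = 24.9 km
1–4: √((11.8)² + (-30.6)²) = √(139.240 + 936.360) = 32.8 km
1–3: √((-2.8)² + (72.6)²) = √(7.840 + 5270.760) = 72.7 km
2–4: √((-82.9)² + (-41.0)²) = √(6872.410 + 1681.000) = 92.5 km
1–2: √((94.7)² + (10.4)²) = √(8968.090 + 108.160) = 95.3 km
3–5: √((0.8)² + (-97.4)²) = √(0.640 + 9486.760) = 97.4 km
2–5: √((-96.7)² + (-35.2)²) = √(9350.890 + 1239.040) = 102.9 km
3–4: √((14.6)² + (-103.2)²) = √(213.160 + 10650.240) = 104.2 km
2–3: √((-97.5)² + (62.2)²) = √(9506.250 + 3868.840) = 115.7 km
Closest pair: 4–5 at 15.0 km.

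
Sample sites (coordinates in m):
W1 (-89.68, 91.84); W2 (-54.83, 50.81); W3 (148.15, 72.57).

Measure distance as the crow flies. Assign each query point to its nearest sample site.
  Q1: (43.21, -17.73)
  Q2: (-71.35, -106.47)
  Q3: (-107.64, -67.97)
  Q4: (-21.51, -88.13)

Q1 at (43.21, -17.73):
  W1: √((-132.89)² + (109.57)²) = √(17659.7521 + 12005.5849) = 172.24 m
  W2: √((-98.04)² + (68.54)²) = √(9611.8416 + 4697.7316) = 119.62 m
  W3: √((104.94)² + (90.30)²) = √(11012.4036 + 8154.0900) = 138.44 m
  → nearest: W2 (119.62 m)
Q2 at (-71.35, -106.47):
  W1: √((-18.33)² + (198.31)²) = √(335.9889 + 39326.8561) = 199.16 m
  W2: √((16.52)² + (157.28)²) = √(272.9104 + 24736.9984) = 158.15 m
  W3: √((219.50)² + (179.04)²) = √(48180.2500 + 32055.3216) = 283.26 m
  → nearest: W2 (158.15 m)
Q3 at (-107.64, -67.97):
  W1: √((17.96)² + (159.81)²) = √(322.5616 + 25539.2361) = 160.82 m
  W2: √((52.81)² + (118.78)²) = √(2788.8961 + 14108.6884) = 129.99 m
  W3: √((255.79)² + (140.54)²) = √(65428.5241 + 19751.4916) = 291.86 m
  → nearest: W2 (129.99 m)
Q4 at (-21.51, -88.13):
  W1: √((-68.17)² + (179.97)²) = √(4647.1489 + 32389.2009) = 192.45 m
  W2: √((-33.32)² + (138.94)²) = √(1110.2224 + 19304.3236) = 142.88 m
  W3: √((169.66)² + (160.70)²) = √(28784.5156 + 25824.4900) = 233.69 m
  → nearest: W2 (142.88 m)

Q1→W2; Q2→W2; Q3→W2; Q4→W2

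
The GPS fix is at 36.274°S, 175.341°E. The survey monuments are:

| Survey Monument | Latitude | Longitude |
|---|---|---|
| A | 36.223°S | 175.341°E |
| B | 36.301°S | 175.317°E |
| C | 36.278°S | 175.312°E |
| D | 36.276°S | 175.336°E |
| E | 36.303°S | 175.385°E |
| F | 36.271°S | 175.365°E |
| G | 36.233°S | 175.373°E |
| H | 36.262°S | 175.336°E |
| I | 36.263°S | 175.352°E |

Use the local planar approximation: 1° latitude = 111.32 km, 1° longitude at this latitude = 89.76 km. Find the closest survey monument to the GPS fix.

D

Distances from 36.274°S, 175.341°E:
A: √((0.051·111.32)² + (0.000·89.76)²) = √(32.23196 + 0.00000) = 5.677 km
B: √((-0.027·111.32)² + (-0.024·89.76)²) = √(9.03387 + 4.64075) = 3.698 km
C: √((-0.004·111.32)² + (-0.029·89.76)²) = √(0.19827 + 6.77582) = 2.641 km
D: √((-0.002·111.32)² + (-0.005·89.76)²) = √(0.04957 + 0.20142) = 0.501 km
E: √((-0.029·111.32)² + (0.044·89.76)²) = √(10.42179 + 15.59808) = 5.101 km
F: √((0.003·111.32)² + (0.024·89.76)²) = √(0.11153 + 4.64075) = 2.180 km
G: √((0.041·111.32)² + (0.032·89.76)²) = √(20.83119 + 8.25022) = 5.393 km
H: √((0.012·111.32)² + (-0.005·89.76)²) = √(1.78447 + 0.20142) = 1.409 km
I: √((0.011·111.32)² + (0.011·89.76)²) = √(1.49945 + 0.97488) = 1.573 km
Minimum: D at 0.501 km.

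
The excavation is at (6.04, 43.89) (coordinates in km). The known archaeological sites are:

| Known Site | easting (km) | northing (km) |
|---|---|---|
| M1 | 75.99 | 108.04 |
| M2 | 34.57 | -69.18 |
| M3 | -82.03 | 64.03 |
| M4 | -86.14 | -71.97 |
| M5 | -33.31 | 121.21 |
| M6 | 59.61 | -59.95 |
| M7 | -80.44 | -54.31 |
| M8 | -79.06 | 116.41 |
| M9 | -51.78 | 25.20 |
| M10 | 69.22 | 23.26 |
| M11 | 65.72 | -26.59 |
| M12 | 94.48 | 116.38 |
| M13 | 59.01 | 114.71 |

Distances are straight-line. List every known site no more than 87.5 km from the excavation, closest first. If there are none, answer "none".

M9, M10, M5

Distances from (6.04, 43.89):
M1: 94.91 km
M2: 116.61 km
M3: 90.34 km
M4: 148.06 km
M5: 86.76 km
M6: 116.84 km
M7: 130.85 km
M8: 111.81 km
M9: 60.77 km
M10: 66.46 km
M11: 92.35 km
M12: 114.35 km
M13: 88.44 km
Threshold 87.5 km: M9 (60.77 km), M10 (66.46 km), M5 (86.76 km) are within range.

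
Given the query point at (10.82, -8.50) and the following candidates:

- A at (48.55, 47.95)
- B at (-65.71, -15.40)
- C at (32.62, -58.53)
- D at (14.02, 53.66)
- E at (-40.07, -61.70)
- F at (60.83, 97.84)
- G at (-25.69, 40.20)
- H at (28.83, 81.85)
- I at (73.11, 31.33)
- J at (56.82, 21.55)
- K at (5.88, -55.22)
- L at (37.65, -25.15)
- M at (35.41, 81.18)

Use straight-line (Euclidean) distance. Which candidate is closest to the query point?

Distances from (10.82, -8.50):
A: √((37.73)² + (56.45)²) = √(1423.5529 + 3186.6025) = 67.90
B: √((-76.53)² + (-6.90)²) = √(5856.8409 + 47.6100) = 76.84
C: √((21.80)² + (-50.03)²) = √(475.2400 + 2503.0009) = 54.57
D: √((3.20)² + (62.16)²) = √(10.2400 + 3863.8656) = 62.24
E: √((-50.89)² + (-53.20)²) = √(2589.7921 + 2830.2400) = 73.62
F: √((50.01)² + (106.34)²) = √(2501.0001 + 11308.1956) = 117.51
G: √((-36.51)² + (48.70)²) = √(1332.9801 + 2371.6900) = 60.87
H: √((18.01)² + (90.35)²) = √(324.3601 + 8163.1225) = 92.13
I: √((62.29)² + (39.83)²) = √(3880.0441 + 1586.4289) = 73.94
J: √((46.00)² + (30.05)²) = √(2116.0000 + 903.0025) = 54.95
K: √((-4.94)² + (-46.72)²) = √(24.4036 + 2182.7584) = 46.98
L: √((26.83)² + (-16.65)²) = √(719.8489 + 277.2225) = 31.58
M: √((24.59)² + (89.68)²) = √(604.6681 + 8042.5024) = 92.99
Minimum: L at 31.58.

L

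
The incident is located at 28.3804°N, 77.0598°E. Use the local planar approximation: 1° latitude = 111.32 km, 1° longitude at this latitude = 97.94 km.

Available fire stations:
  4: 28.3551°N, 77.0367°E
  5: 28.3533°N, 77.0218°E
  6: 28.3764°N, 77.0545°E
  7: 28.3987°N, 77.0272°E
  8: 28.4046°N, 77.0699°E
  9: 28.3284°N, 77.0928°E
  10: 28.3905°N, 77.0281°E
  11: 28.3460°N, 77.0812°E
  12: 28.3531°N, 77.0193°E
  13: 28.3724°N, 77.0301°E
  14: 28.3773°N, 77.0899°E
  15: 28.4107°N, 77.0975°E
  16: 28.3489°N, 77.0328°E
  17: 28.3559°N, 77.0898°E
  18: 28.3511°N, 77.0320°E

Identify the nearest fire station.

6

Distances from 28.3804°N, 77.0598°E:
4: 3.6126 km
5: 4.7908 km
6: 0.6839 km
7: 3.7874 km
8: 2.8698 km
9: 6.6298 km
10: 3.3020 km
11: 4.3655 km
12: 4.9969 km
13: 3.0421 km
14: 2.9681 km
15: 5.0010 km
16: 4.3919 km
17: 4.0089 km
18: 4.2487 km
Minimum: 6 at 0.6839 km.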